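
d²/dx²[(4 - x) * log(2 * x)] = (-x - 4)/x^2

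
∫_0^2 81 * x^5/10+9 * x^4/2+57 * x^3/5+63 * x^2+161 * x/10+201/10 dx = 2006/5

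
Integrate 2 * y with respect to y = y^2 + C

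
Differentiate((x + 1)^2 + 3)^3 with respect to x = 6*x^5 + 30*x^4 + 96*x^3 + 168*x^2 + 192*x + 96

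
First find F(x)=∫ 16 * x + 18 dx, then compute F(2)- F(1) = 42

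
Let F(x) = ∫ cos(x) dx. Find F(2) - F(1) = -sin(1) + sin(2)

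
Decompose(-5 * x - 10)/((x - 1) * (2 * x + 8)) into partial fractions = -1/(x + 4) - 3/(2*(x - 1))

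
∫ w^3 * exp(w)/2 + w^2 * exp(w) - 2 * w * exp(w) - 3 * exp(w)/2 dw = (w^3 - w^2 - 2*w - 1)*exp(w)/2 + C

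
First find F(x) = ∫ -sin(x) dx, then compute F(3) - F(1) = cos(3) - cos(1)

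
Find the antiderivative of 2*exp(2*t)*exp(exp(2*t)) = exp(exp(2*t)) + C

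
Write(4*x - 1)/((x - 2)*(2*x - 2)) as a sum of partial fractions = -3/(2*(x - 1)) + 7/(2*(x - 2))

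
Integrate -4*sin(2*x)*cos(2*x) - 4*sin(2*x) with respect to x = 4*cos(x)^4 + C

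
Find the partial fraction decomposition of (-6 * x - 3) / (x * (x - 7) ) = -45/(7*(x - 7)) + 3/(7*x)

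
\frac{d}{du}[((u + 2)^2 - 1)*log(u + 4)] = (2*u^2*log(u + 4) + u^2 + 12*u*log(u + 4) + 4*u + 16*log(u + 4) + 3)/(u + 4)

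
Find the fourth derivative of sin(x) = sin(x)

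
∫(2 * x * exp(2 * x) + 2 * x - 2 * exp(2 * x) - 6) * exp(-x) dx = 4*(x - 2)*sinh(x) + C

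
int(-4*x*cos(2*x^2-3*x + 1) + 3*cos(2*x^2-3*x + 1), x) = -sin(2*x^2 - 3*x + 1) + C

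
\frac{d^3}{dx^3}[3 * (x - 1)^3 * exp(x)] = 3*x^3*exp(x) + 18*x^2*exp(x) + 9*x*exp(x) - 12*exp(x)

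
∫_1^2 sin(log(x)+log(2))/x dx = -cos(log(4)) + cos(log(2))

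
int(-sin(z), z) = cos(z) + C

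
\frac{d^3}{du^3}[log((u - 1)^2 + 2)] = (4*u^3 - 12*u^2 - 12*u + 20)/(u^6 - 6*u^5 + 21*u^4 - 44*u^3 + 63*u^2 - 54*u + 27)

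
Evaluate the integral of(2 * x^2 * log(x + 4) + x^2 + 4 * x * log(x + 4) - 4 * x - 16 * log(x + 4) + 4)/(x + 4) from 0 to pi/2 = -8*log(2) + (-2 + pi/2)^2*log(pi/2 + 4)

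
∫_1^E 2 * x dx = -1 + exp(2)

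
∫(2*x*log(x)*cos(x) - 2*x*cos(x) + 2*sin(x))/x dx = (2*log(x) - 2)*sin(x) + C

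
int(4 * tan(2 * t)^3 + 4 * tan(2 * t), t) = tan(2*t)^2 + C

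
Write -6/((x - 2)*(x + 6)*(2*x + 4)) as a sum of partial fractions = -3/(32*(x + 6)) + 3/(16*(x + 2)) - 3/(32*(x - 2))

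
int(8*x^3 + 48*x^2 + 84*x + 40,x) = 2*x^4 + 16*x^3 + 42*x^2 + 40*x + C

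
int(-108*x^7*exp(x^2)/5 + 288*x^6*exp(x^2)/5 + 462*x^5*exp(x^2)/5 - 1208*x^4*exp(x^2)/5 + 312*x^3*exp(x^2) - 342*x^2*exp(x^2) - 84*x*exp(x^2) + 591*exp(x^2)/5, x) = (-54*x^6 + 144*x^5 + 393*x^4 - 964*x^3 - 6*x^2 + 591*x - 204)*exp(x^2)/5 + C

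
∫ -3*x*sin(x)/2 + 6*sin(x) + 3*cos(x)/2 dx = (3*x/2 - 6)*cos(x) + C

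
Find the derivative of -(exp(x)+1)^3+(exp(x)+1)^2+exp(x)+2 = -3*exp(3*x) - 4*exp(2*x)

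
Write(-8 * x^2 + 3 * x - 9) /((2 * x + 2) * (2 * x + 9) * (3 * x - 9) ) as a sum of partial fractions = -41/(35*(2*x + 9)) + 5/(42*(x + 1)) - 1/(5*(x - 3))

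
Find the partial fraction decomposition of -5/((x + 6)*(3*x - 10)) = -15/(28*(3*x - 10)) + 5/(28*(x + 6))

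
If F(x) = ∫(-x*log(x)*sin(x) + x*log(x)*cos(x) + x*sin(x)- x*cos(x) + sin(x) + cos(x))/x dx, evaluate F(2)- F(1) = (-1 + log(2))*(cos(2) + sin(2)) + cos(1) + sin(1)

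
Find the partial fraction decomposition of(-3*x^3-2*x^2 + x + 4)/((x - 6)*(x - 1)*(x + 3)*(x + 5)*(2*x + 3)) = 26/(315*(2*x + 3)) + 27/(77*(x + 5)) - 8/(27*(x + 3)) - 142/(1485*(x - 6))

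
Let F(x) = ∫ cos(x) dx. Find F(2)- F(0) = sin(2)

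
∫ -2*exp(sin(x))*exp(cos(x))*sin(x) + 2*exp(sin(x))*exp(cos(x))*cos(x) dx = 2*exp(sqrt(2)*sin(x + pi/4)) + C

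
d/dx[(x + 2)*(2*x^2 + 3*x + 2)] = 6*x^2 + 14*x + 8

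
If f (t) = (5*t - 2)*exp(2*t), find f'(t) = 10*t*exp(2*t) + exp(2*t)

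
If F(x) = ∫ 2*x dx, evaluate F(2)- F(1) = 3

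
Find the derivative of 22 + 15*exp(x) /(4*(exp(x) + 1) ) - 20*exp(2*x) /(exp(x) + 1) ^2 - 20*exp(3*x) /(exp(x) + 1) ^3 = (-385*exp(3*x) - 130*exp(2*x) + 15*exp(x))/(4*exp(4*x) + 16*exp(3*x) + 24*exp(2*x) + 16*exp(x) + 4)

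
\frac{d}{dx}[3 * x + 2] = 3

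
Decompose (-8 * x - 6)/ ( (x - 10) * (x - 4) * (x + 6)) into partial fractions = 21/(80*(x + 6)) + 19/(30*(x - 4)) - 43/(48*(x - 10))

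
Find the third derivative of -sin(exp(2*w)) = 8*(exp(4*w)*cos(exp(2*w)) + 3*exp(2*w)*sin(exp(2*w)) - cos(exp(2*w)))*exp(2*w)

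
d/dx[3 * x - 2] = 3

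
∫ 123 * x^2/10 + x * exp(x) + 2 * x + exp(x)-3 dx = x*(41*x^2 + 10*x + 10*exp(x) - 30)/10 + C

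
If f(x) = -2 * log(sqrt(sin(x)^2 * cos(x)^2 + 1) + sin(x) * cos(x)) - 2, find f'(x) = -(sqrt(-(1 - cos(2*x))^2 - 2*cos(2*x) + 6)*cos(2*x) + sin(4*x)/2)/((1 - cos(4*x))/8 + sqrt((1 - cos(4*x))/8 + 1)*sin(x)*cos(x) + 1)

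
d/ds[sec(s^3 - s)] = 3*s^2*tan(s^3 - s)*sec(s^3 - s) - tan(s^3 - s)*sec(s^3 - s)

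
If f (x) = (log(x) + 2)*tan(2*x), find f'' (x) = (8*x^2*log(x)*sin(2*x)/cos(2*x)^3 + 16*x^2*sin(2*x)/cos(2*x)^3 + 4*x/cos(2*x)^2 - tan(2*x))/x^2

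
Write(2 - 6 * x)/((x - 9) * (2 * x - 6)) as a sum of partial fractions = 4/(3*(x - 3)) - 13/(3*(x - 9))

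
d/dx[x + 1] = 1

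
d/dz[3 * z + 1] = 3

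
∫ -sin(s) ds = cos(s) + C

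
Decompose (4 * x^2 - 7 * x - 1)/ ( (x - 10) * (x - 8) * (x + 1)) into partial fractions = 10/(99*(x + 1)) - 199/(18*(x - 8)) + 329/(22*(x - 10))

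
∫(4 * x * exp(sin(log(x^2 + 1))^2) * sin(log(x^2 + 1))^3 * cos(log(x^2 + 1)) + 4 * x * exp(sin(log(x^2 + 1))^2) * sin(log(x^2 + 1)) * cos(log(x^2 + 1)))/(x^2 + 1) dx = exp(sin(log(x^2 + 1))^2)*sin(log(x^2 + 1))^2 + C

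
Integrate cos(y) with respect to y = sin(y) + C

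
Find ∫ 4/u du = 4*log(u) + C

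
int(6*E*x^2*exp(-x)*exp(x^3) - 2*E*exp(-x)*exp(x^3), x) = 2*exp(x^3 - x + 1) + C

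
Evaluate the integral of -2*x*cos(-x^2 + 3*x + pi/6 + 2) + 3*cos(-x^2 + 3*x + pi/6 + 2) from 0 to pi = -sin(pi/6 + 2) - sin(-pi^2 + pi/6 + 2)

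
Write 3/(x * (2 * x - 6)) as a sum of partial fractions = 1/(2*(x - 3)) - 1/(2*x)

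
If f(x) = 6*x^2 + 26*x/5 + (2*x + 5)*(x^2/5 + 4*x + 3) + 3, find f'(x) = 6*x^2/5 + 30*x + 156/5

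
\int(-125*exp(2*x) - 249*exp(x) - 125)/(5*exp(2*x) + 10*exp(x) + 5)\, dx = (-(25*x + 27)*(exp(x) + 1) + exp(x)/5)/(exp(x) + 1) + C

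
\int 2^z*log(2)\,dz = 2^z + C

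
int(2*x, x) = x^2 + C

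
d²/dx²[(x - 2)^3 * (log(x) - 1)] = (6*x^3*log(x) - x^3 - 12*x^2*log(x) - 6*x^2 + 12*x + 8)/x^2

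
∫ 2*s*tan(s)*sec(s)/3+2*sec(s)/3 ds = 2*s*sec(s)/3 + C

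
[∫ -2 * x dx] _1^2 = -3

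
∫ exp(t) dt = exp(t) + C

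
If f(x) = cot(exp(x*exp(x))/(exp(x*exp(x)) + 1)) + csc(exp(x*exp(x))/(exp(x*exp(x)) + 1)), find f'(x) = -(x*cos(exp(x*exp(x))/(exp(x*exp(x)) + 1)) + x + cos(exp(x*exp(x))/(exp(x*exp(x)) + 1)) + 1)*exp(x)*exp(x*exp(x))/((exp(2*x*exp(x)) + 2*exp(x*exp(x)) + 1)*sin(exp(x*exp(x))/(exp(x*exp(x)) + 1))^2)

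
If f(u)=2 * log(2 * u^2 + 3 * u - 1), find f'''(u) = (64*u^3 + 144*u^2 + 312*u + 180)/(8*u^6 + 36*u^5 + 42*u^4 - 9*u^3 - 21*u^2 + 9*u - 1)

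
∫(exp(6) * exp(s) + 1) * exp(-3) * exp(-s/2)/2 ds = 2*sinh(s/2 + 3) + C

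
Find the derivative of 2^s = 2^s*log(2)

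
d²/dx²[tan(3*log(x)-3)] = (18*tan(3*log(x) - 3)^3 - 3*tan(3*log(x) - 3)^2 + 18*tan(3*log(x) - 3) - 3)/x^2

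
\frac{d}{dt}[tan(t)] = cos(t)^(-2)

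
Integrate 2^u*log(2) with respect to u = 2^u + C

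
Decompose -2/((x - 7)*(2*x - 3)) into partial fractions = 4/(11*(2*x - 3)) - 2/(11*(x - 7))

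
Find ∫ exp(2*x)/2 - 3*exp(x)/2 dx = (exp(x) - 6)*exp(x)/4 + C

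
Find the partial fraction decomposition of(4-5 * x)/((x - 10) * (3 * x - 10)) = 19/(10*(3*x - 10)) - 23/(10*(x - 10))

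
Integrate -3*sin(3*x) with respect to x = cos(3*x) + C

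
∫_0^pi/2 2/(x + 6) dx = -2*log(2) + 2*log(pi/6 + 2)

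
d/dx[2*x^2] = 4*x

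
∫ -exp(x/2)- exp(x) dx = -2*exp(x/2) - exp(x) + C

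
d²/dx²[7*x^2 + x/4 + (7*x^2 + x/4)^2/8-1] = 147*x^2/2 + 21*x/8 + 897/64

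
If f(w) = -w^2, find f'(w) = -2*w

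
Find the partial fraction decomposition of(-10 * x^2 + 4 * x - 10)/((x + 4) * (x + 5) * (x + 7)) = -88/(x + 7) + 140/(x + 5) - 62/(x + 4)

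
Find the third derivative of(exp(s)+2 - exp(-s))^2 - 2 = (8*exp(4*s) + 4*exp(3*s) + 4*exp(s) - 8)*exp(-2*s)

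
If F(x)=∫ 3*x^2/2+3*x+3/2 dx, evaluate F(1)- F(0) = 7/2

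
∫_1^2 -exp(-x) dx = -exp(-1) + exp(-2)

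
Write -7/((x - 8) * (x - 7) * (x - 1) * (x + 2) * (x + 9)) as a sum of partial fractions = -1/(2720*(x + 9)) + 1/(270*(x + 2)) - 1/(180*(x - 1)) + 7/(864*(x - 7)) - 1/(170*(x - 8))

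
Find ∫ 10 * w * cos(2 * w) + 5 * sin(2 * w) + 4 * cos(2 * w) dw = (5*w + 2)*sin(2*w) + C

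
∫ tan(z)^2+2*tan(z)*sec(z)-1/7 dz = -8*z/7 + tan(z) + 2*sec(z) + C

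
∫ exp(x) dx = exp(x) + C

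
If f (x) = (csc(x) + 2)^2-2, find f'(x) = -2*(2 + 1/sin(x))*cos(x)/sin(x)^2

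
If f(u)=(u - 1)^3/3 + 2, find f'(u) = u^2 - 2*u + 1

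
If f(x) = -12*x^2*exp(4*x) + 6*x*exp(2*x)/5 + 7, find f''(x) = -192*x^2*exp(4*x) - 192*x*exp(4*x) + 24*x*exp(2*x)/5 - 24*exp(4*x) + 24*exp(2*x)/5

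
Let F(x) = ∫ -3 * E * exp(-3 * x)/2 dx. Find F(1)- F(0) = -E/2 + exp(-2)/2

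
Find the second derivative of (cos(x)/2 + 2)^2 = sin(x)^2 - 2*cos(x) - 1/2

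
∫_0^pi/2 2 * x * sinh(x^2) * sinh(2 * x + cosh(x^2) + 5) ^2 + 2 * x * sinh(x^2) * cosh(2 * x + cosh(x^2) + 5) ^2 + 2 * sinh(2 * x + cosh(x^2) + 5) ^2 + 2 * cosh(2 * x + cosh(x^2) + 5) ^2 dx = -sinh(12)/2 + sinh(2*pi + 10 + 2*cosh(pi^2/4))/2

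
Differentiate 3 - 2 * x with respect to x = -2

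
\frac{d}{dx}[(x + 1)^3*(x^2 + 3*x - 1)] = 5*x^4 + 24*x^3 + 33*x^2 + 14*x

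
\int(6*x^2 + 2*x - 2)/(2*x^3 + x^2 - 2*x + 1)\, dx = log(6*x^3 + 3*x^2 - 6*x + 3) + C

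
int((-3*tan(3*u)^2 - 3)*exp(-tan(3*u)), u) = exp(-tan(3*u)) + C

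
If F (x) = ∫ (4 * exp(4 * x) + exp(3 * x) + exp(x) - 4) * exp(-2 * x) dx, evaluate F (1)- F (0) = -exp(-1) + E + 2*(E - exp(-1))^2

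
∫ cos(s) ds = sin(s) + C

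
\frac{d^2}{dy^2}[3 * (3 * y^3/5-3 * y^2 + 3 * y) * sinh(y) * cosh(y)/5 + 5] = 18*y^3*sinh(2*y)/25 - 18*y^2*sinh(2*y)/5 + 54*y^2*cosh(2*y)/25 + 117*y*sinh(2*y)/25 - 36*y*cosh(2*y)/5 - 9*sinh(2*y)/5 + 18*cosh(2*y)/5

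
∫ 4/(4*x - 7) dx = log(7 - 4*x) + C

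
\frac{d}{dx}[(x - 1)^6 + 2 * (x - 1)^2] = 6*x^5 - 30*x^4 + 60*x^3 - 60*x^2 + 34*x - 10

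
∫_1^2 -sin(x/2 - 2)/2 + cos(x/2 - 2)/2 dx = -sin(1) - cos(3/2) + cos(1) + sin(3/2)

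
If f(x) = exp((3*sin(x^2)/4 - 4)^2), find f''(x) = 3*(-27*x^2*sin(x^2)^4/16 + 18*x^2*sin(x^2)^3 - 789*x^2*sin(x^2)^2/16 - 10*x^2*sin(x^2) + 99*x^2/2 + 3*sin(x^2)*cos(x^2)/4 - 4*cos(x^2))*exp(16)*exp(-6*sin(x^2))*exp(9*sin(x^2)^2/16)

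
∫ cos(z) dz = sin(z) + C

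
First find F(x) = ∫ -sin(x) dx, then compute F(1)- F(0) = -1 + cos(1)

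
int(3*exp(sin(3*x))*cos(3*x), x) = exp(sin(3*x)) + C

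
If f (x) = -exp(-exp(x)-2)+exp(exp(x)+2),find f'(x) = (exp(x) + exp(x + 2*exp(x) + 4))*exp(-exp(x) - 2)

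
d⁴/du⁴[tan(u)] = 24*tan(u)^5 + 40*tan(u)^3 + 16*tan(u)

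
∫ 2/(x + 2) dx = 2*log(x + 2) + C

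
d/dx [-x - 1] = -1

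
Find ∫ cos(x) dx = sin(x) + C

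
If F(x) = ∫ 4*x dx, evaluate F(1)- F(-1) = 0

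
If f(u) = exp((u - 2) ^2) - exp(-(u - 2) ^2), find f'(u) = (2*u*exp(2*u^2 - 8*u + 8) + 2*u - 4*exp(2*u^2 - 8*u + 8) - 4)*exp(-u^2 + 4*u - 4)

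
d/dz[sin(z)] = cos(z)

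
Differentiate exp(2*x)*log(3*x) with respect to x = (2*x*exp(2*x)*log(x) + 2*x*exp(2*x)*log(3) + exp(2*x))/x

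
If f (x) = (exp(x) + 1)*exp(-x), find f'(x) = -exp(-x)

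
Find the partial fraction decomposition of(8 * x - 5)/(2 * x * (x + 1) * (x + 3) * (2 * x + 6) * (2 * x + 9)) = -164/(567*(2*x + 9)) + 19/(432*(x + 3)) - 29/(72*(x + 3)^2) + 13/(112*(x + 1)) - 5/(324*x)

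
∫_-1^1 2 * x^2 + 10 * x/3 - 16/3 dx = -28/3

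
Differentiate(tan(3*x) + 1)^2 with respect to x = 6*(sin(3*x)/cos(3*x) + 1)/cos(3*x)^2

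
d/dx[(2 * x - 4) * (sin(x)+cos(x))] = -2*x*sin(x) + 2*x*cos(x) + 6*sin(x) - 2*cos(x)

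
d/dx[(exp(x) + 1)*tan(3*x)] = exp(x)*tan(3*x) + 3*exp(x)/cos(3*x)^2 + 3/cos(3*x)^2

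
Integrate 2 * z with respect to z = z^2 + C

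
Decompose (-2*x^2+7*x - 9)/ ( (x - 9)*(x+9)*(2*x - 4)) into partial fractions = -13/(22*(x + 9)) + 3/(154*(x - 2)) - 3/(7*(x - 9))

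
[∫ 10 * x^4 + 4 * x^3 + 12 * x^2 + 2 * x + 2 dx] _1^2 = 110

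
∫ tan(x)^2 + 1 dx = tan(x) + C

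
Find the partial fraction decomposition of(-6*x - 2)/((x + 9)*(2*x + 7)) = 38/(11*(2*x + 7)) - 52/(11*(x + 9))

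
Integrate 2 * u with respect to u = u^2 + C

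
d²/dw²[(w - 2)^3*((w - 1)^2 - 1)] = 20*w^3 - 96*w^2 + 144*w - 64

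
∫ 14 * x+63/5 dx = 7*x^2 + 63*x/5 + C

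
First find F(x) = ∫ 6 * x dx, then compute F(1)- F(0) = 3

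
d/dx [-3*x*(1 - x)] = 6*x - 3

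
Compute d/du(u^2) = 2*u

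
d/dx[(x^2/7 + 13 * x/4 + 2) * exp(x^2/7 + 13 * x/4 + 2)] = 2*x^3*exp(x^2/7 + 13*x/4 + 2)/49 + 39*x^2*exp(x^2/7 + 13*x/4 + 2)/28 + 1279*x*exp(x^2/7 + 13*x/4 + 2)/112 + 39*exp(x^2/7 + 13*x/4 + 2)/4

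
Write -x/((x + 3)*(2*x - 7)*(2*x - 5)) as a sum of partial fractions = 5/(22*(2*x - 5)) - 7/(26*(2*x - 7)) + 3/(143*(x + 3))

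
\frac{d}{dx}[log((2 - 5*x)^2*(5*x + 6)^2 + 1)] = (500*x^3 + 600*x^2 - 80*x - 96)/(125*x^4 + 200*x^3 - 40*x^2 - 96*x + 29)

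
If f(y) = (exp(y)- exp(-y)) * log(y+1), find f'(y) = (y*exp(2*y)*log(y + 1) + y*log(y + 1) + exp(2*y)*log(y + 1) + exp(2*y) + log(y + 1) - 1)/(y*exp(y) + exp(y))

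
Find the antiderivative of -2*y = -y^2 + C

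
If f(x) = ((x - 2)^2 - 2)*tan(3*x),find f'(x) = 3*x^2/cos(3*x)^2 + 2*x*tan(3*x) - 12*x/cos(3*x)^2 - 4*tan(3*x) + 6/cos(3*x)^2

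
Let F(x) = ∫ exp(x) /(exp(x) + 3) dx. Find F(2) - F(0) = -log(4) + log(3 + exp(2))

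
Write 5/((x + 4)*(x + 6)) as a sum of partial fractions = -5/(2*(x + 6)) + 5/(2*(x + 4))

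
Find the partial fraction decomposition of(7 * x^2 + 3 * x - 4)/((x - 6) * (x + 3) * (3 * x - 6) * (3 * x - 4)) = 4/(13*(3*x - 4)) - 10/(351*(x + 3)) - 1/(4*(x - 2)) + 19/(108*(x - 6))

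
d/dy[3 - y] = -1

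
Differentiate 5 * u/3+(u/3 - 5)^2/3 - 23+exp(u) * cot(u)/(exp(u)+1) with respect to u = (2*u*exp(2*u) + 4*u*exp(u) + 2*u - 27*exp(2*u)*cot(u)^2 - 12*exp(2*u) - 27*exp(u)*cot(u)^2 + 27*exp(u)*cot(u) + 3*exp(u) + 15)/(27*exp(2*u) + 54*exp(u) + 27)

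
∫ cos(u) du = sin(u) + C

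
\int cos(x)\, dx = sin(x) + C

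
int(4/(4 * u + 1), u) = log(-4*u - 1) + C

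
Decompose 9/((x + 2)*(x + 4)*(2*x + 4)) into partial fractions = 9/(8*(x + 4)) - 9/(8*(x + 2)) + 9/(4*(x + 2)^2)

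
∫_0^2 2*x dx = 4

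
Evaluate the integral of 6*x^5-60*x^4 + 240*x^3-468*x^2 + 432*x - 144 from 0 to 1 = -35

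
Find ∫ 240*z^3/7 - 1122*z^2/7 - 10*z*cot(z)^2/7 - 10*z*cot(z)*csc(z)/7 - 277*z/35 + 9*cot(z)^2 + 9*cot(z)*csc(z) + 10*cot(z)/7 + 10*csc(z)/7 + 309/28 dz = (z/14 - 9/20)*(120*z^3 + 8*z^2 + 5*z + 20*cot(z) + 20*csc(z) + 60) + C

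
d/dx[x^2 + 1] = 2*x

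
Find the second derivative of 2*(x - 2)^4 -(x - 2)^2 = 24*x^2 - 96*x + 94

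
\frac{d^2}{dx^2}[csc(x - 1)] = 2*cot(x - 1)^2*csc(x - 1) + csc(x - 1)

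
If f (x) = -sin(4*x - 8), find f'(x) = -4*cos(4*x - 8)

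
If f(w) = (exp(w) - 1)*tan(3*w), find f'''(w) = 162*exp(w)*tan(3*w)^4 + 54*exp(w)*tan(3*w)^3 + 225*exp(w)*tan(3*w)^2 + 55*exp(w)*tan(3*w) + 63*exp(w) - 162*tan(3*w)^4 - 216*tan(3*w)^2 - 54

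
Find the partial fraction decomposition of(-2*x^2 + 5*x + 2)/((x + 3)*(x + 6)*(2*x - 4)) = -25/(12*(x + 6)) + 31/(30*(x + 3)) + 1/(20*(x - 2))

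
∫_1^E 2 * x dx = -1 + exp(2)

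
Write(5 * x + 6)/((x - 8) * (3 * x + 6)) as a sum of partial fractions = 2/(15*(x + 2)) + 23/(15*(x - 8))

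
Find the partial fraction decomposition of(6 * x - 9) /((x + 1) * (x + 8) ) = 57/(7*(x + 8)) - 15/(7*(x + 1))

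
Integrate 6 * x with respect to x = 3*x^2 + C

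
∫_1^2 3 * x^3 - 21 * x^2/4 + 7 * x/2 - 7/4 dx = 5/2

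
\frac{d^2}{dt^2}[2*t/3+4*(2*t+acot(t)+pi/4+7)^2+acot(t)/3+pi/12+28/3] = (96*t^4 + 192*t^2 + 48*t*acot(t) + 12*pi*t + 338*t + 24)/(3*t^4 + 6*t^2 + 3)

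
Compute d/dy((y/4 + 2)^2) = y/8 + 1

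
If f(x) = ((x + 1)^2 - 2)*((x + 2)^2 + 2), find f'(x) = 4*x^3 + 18*x^2 + 26*x + 8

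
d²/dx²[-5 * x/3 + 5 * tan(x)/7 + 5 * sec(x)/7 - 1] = 5*(2*sin(x)/cos(x)^2 - 1 + 2/cos(x)^2)/(7*cos(x))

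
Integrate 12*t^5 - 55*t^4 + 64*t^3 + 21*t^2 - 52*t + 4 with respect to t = 2*t^6 - 11*t^5 + 16*t^4 + 7*t^3 - 26*t^2 + 4*t + C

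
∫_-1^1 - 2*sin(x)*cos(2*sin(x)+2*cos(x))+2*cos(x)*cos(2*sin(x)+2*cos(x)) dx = sin(2*cos(1) + 2*sin(1)) + sin(-2*cos(1) + 2*sin(1))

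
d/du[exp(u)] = exp(u)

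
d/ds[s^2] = 2*s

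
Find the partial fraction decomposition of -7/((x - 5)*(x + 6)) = 7/(11*(x + 6)) - 7/(11*(x - 5))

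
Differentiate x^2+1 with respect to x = 2*x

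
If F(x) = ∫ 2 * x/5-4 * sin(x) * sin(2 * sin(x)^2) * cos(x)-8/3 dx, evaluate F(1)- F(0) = -52/15 + cos(1 - cos(2))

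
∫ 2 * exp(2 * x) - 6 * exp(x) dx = (exp(x) - 3)^2 + C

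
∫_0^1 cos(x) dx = sin(1)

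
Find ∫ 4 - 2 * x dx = -x^2 + 4*x + C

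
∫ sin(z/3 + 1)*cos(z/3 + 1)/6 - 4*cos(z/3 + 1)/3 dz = (sin(z/3 + 1) - 16)*sin(z/3 + 1)/4 + C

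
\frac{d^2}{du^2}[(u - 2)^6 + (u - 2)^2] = 30*u^4 - 240*u^3 + 720*u^2 - 960*u + 482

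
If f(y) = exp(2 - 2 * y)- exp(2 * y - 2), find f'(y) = (-2*exp(4*y - 4) - 2)*exp(2 - 2*y)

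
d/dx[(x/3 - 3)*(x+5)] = 2*x/3 - 4/3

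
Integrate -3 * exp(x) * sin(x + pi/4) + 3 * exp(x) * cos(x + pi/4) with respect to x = 3*exp(x)*cos(x + pi/4) + C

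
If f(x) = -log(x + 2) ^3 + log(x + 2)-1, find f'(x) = (1 - 3*log(x + 2)^2)/(x + 2)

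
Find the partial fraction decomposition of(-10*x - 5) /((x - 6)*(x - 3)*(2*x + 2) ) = 5/(56*(x + 1)) + 35/(24*(x - 3)) - 65/(42*(x - 6))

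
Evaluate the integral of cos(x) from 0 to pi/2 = 1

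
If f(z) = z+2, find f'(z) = 1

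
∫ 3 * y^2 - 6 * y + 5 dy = y^3 - 3*y^2 + 5*y + C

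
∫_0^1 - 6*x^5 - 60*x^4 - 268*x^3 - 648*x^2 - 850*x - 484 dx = -1205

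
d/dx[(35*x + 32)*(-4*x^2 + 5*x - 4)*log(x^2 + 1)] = (-420*x^4*log(x^2 + 1) - 280*x^4 + 94*x^3*log(x^2 + 1) + 94*x^3 - 400*x^2*log(x^2 + 1) + 40*x^2 + 94*x*log(x^2 + 1) - 256*x + 20*log(x^2 + 1))/(x^2 + 1)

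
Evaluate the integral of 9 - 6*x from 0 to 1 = 6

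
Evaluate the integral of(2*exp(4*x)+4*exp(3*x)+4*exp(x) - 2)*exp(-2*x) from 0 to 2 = -4 + (-exp(-2) + 2 + exp(2))^2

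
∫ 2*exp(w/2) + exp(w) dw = (exp(w/2) + 2)^2 + C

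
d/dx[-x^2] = -2*x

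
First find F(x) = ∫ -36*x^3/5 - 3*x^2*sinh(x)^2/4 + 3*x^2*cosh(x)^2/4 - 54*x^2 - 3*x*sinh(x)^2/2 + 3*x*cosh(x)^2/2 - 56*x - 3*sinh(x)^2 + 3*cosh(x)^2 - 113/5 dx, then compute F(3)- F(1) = -8627/10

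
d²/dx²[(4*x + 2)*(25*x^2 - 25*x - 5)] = 600*x - 100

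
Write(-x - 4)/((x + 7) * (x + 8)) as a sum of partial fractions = -4/(x + 8) + 3/(x + 7)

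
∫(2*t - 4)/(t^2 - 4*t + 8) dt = log((t - 2)^2 + 4) + C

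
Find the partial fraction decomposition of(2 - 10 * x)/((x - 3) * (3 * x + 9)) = -16/(9*(x + 3)) - 14/(9*(x - 3))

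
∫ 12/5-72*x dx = -36*x^2 + 12*x/5 + C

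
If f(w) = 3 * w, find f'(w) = 3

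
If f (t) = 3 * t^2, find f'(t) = 6*t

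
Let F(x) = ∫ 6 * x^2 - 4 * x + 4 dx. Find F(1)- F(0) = 4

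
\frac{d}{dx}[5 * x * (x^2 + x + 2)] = 15*x^2 + 10*x + 10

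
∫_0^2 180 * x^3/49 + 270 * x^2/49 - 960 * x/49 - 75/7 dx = -1530/49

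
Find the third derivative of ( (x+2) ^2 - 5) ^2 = 24*x + 48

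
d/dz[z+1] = 1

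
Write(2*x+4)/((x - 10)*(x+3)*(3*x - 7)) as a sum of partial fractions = -39/(184*(3*x - 7)) - 1/(104*(x + 3)) + 24/(299*(x - 10))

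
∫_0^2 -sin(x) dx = -1 + cos(2)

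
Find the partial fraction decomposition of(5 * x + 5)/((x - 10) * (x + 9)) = 40/(19*(x + 9)) + 55/(19*(x - 10))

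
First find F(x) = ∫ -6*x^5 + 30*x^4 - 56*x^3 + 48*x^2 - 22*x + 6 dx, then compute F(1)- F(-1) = 56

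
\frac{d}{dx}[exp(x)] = exp(x)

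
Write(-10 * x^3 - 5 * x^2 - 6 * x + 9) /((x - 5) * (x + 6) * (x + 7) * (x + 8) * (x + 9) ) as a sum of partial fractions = 579/(7*(x + 9)) - 4857/(26*(x + 8)) + 809/(6*(x + 7)) - 675/(22*(x + 6)) - 349/(6006*(x - 5))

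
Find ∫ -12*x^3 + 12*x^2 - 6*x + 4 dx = -3*x^4 + 4*x^3 - 3*x^2 + 4*x + C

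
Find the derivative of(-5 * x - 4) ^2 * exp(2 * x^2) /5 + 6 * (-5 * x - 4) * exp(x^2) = 20*x^3*exp(2*x^2) + 32*x^2*exp(2*x^2) - 60*x^2*exp(x^2) + 114*x*exp(2*x^2)/5 - 48*x*exp(x^2) + 8*exp(2*x^2) - 30*exp(x^2)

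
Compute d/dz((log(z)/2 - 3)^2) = (log(z) - 6)/(2*z)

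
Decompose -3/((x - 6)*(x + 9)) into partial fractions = 1/(5*(x + 9)) - 1/(5*(x - 6))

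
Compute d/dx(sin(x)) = cos(x)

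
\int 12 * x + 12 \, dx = 6*x^2 + 12*x + C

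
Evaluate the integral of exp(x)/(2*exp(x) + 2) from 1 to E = -log(1 + E)/2 + log(1 + exp(E))/2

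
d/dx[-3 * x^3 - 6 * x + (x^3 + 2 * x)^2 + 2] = 6*x^5 + 16*x^3 - 9*x^2 + 8*x - 6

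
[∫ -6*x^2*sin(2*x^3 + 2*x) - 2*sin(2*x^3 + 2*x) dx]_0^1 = -1 + cos(4)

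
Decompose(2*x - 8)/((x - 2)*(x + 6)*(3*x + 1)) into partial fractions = 78/(119*(3*x + 1)) - 5/(34*(x + 6)) - 1/(14*(x - 2))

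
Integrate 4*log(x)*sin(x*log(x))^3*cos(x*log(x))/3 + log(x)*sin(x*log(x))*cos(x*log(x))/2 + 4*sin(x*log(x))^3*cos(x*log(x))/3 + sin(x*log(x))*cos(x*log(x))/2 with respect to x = (5 - 2*cos(2*x*log(x)))*sin(x*log(x))^2/12 + C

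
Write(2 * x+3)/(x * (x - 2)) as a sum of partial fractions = 7/(2*(x - 2)) - 3/(2*x)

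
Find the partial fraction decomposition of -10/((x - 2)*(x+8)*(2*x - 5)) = -40/(21*(2*x - 5)) - 1/(21*(x + 8)) + 1/(x - 2)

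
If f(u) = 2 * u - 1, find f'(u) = 2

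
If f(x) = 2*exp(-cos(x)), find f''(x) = 2*(sin(x)^2 + cos(x))*exp(-cos(x))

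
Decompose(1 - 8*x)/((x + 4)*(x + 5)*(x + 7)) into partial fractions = 19/(2*(x + 7)) - 41/(2*(x + 5)) + 11/(x + 4)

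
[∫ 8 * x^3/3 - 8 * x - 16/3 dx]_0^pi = 2 + (-2 + 2*pi/3)*(1 + pi)^3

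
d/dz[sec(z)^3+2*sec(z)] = (2 + 3/cos(z)^2)*sin(z)/cos(z)^2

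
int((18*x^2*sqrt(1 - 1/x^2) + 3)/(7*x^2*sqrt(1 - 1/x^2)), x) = 18*x/7 + 3*asec(x)/7 + C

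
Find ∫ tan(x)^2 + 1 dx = tan(x) + C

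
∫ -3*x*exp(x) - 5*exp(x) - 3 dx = -(3*x + 2)*(exp(x) + 1) + C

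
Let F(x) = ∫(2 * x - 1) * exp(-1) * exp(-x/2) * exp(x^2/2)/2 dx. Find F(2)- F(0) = 1 - exp(-1)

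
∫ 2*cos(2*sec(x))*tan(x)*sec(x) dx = sin(2*sec(x)) + C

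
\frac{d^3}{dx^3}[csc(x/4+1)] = -(cos(x/4 + 1)^2 + 5)*cos(x/4 + 1)/(64*sin(x/4 + 1)^4)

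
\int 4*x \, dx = 2*x^2 + C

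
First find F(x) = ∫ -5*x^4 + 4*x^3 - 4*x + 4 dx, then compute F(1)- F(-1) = 6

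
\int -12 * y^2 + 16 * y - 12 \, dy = -4*y^3 + 8*y^2 - 12*y + C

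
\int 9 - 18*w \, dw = -9*w^2 + 9*w + C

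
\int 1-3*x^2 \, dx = -x^3 + x + C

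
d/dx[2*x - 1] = 2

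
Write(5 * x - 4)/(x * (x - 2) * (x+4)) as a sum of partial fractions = -1/(x + 4) + 1/(2*(x - 2)) + 1/(2*x)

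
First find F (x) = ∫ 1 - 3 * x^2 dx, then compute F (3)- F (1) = -24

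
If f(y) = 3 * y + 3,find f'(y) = 3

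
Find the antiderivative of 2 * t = t^2 + C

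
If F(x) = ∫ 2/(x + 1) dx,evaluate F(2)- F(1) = -log(4) + log(9)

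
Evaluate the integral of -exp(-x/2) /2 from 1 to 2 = -exp(-1/2) + exp(-1)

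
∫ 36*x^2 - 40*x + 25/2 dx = 12*x^3 - 20*x^2 + 25*x/2 + C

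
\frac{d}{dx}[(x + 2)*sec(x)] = x*tan(x)*sec(x) + 2*tan(x)*sec(x) + sec(x)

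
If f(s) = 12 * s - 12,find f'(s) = 12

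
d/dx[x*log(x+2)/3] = (x*log(x + 2) + x + 2*log(x + 2))/(3*x + 6)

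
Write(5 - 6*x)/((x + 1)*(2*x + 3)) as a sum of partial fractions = -28/(2*x + 3) + 11/(x + 1)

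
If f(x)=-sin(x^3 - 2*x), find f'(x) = (2 - 3*x^2)*cos(x*(x^2 - 2))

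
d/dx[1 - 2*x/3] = -2/3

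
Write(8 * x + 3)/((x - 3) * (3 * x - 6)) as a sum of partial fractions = -19/(3*(x - 2)) + 9/(x - 3)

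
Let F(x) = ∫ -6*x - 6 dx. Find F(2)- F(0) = -24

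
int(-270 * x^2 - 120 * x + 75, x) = -90*x^3 - 60*x^2 + 75*x + C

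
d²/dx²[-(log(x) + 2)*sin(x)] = (x^2*log(x)*sin(x) + 2*x^2*sin(x) - 2*x*cos(x) + sin(x))/x^2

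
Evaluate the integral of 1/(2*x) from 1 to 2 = log(2)/2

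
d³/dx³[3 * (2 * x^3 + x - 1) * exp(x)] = 6*x^3*exp(x) + 54*x^2*exp(x) + 111*x*exp(x) + 42*exp(x)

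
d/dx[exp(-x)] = -exp(-x)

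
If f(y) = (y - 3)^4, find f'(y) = 4*y^3 - 36*y^2 + 108*y - 108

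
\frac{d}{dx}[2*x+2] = 2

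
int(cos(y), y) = sin(y) + C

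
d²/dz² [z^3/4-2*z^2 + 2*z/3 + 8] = 3*z/2 - 4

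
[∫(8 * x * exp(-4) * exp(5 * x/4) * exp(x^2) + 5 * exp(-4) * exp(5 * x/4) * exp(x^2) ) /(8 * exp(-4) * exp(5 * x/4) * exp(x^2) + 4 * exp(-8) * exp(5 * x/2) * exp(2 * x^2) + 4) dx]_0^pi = -exp(-4)/(exp(-4) + 1) + exp(-4 + 5*pi/4 + pi^2)/(1 + exp(-4 + 5*pi/4 + pi^2))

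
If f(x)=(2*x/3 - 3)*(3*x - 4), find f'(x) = 4*x - 35/3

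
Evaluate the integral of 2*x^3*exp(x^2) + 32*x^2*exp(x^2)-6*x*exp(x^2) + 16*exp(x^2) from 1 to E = -13*E + 2*(-2 + exp(2)/2 + 8*E)*exp(exp(2))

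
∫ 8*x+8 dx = 4*x^2 + 8*x + C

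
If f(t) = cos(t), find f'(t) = -sin(t)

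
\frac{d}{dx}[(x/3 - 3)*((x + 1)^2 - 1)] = x^2 - 14*x/3 - 6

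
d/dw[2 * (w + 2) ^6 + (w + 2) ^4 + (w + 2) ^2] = 12*w^5 + 120*w^4 + 484*w^3 + 984*w^2 + 1010*w + 420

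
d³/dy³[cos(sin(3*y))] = 27*(3*sin(3*y)*cos(sin(3*y)) + sin(sin(3*y))*cos(3*y)^2 + sin(sin(3*y)))*cos(3*y)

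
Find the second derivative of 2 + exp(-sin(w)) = (sin(w) + cos(w)^2)*exp(-sin(w))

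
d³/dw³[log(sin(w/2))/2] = cos(w/2)/(8*sin(w/2)^3)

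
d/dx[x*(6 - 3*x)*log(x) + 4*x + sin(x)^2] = -6*x*log(x) - 3*x + 6*log(x) + sin(2*x) + 10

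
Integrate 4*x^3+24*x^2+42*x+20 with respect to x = x^4 + 8*x^3 + 21*x^2 + 20*x + C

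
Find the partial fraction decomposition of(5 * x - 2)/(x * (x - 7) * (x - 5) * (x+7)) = 37/(1176*(x + 7)) - 23/(120*(x - 5)) + 33/(196*(x - 7)) - 2/(245*x)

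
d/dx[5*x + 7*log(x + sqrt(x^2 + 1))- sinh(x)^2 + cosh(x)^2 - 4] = (5*x^2 + 5*x*sqrt(x^2 + 1) + 7*x + 7*sqrt(x^2 + 1) + 5)/(x^2 + x*sqrt(x^2 + 1) + 1)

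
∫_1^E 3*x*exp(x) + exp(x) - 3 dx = -E + 1 + (-2 + 3*E)*(-1 + exp(E))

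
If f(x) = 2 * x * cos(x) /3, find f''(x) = -2*x*cos(x)/3 - 4*sin(x)/3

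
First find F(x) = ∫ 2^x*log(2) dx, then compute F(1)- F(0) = 1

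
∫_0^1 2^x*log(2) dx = 1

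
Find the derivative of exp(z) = exp(z)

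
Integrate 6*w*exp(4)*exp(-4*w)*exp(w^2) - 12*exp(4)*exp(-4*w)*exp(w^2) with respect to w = 3*exp((w - 2)^2) + C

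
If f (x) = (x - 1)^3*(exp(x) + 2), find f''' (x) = x^3*exp(x) + 6*x^2*exp(x) + 3*x*exp(x) - 4*exp(x) + 12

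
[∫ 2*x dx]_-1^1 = 0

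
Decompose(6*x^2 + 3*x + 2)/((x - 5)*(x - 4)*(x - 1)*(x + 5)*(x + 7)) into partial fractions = 25/(192*(x + 7)) - 137/(1080*(x + 5)) + 11/(576*(x - 1)) - 10/(27*(x - 4)) + 167/(480*(x - 5))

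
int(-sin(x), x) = cos(x) + C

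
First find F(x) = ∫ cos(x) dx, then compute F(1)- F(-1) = 2*sin(1)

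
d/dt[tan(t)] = cos(t)^(-2)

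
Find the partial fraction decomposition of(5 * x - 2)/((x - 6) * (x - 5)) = -23/(x - 5) + 28/(x - 6)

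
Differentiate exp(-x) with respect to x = -exp(-x)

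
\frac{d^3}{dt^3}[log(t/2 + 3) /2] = 1/(t^3 + 18*t^2 + 108*t + 216)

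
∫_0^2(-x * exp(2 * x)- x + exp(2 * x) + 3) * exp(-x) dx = 0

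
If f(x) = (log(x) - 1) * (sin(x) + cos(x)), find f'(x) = sqrt(2)*(x*log(x)*cos(x + pi/4) - x*cos(x + pi/4) + sin(x + pi/4))/x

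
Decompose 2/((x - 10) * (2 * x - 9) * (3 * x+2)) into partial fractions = 9/(496*(3*x + 2)) - 8/(341*(2*x - 9)) + 1/(176*(x - 10))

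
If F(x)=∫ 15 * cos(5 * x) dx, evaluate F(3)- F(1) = 3*sin(15) - 3*sin(5)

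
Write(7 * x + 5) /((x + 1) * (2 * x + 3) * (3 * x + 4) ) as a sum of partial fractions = 39/(3*x + 4) - 22/(2*x + 3) - 2/(x + 1)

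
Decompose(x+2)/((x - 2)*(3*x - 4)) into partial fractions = -5/(3*x - 4) + 2/(x - 2)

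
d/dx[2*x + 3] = 2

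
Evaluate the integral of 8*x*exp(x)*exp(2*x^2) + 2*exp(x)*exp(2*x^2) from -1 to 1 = -2*E + 2*exp(3)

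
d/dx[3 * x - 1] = 3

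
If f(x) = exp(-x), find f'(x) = -exp(-x)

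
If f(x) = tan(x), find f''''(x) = 24*tan(x)^5 + 40*tan(x)^3 + 16*tan(x)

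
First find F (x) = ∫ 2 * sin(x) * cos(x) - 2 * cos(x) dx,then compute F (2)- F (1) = -(1 - sin(1))^2 + (1 - sin(2))^2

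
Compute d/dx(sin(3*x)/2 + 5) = 3*cos(3*x)/2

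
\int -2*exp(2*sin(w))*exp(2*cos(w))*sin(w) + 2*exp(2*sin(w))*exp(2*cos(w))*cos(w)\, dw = exp(2*sqrt(2)*sin(w + pi/4)) + C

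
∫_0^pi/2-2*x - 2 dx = 1 - (1 + pi/2)^2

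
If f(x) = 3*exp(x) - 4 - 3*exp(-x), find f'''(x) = (3*exp(2*x) + 3)*exp(-x)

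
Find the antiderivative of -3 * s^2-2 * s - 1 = -s^3 - s^2 - s + C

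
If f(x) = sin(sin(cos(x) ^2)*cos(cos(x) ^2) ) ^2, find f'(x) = -cos(-2*x + sin(cos(2*x) + 1) + cos(2*x) + 1)/4 - cos(2*x - sin(cos(2*x) + 1) + cos(2*x) + 1)/4 + cos(2*x + sin(cos(2*x) + 1) - cos(2*x) - 1)/4 + cos(2*x + sin(cos(2*x) + 1) + cos(2*x) + 1)/4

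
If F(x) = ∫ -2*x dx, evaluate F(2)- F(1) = -3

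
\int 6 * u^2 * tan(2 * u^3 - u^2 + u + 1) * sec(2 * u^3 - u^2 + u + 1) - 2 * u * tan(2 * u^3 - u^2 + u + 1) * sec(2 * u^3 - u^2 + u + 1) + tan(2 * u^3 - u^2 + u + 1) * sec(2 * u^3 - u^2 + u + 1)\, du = sec(2*u^3 - u^2 + u + 1) + C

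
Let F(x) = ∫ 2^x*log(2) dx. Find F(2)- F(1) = 2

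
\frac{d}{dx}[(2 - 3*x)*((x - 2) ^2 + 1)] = -9*x^2 + 28*x - 23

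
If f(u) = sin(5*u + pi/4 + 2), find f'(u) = 5*cos(5*u + pi/4 + 2)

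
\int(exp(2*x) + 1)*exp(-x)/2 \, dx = sinh(x) + C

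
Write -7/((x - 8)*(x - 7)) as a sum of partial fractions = 7/(x - 7) - 7/(x - 8)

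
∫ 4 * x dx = 2*x^2 + C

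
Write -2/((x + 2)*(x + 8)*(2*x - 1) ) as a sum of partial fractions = -8/(85*(2*x - 1)) - 1/(51*(x + 8)) + 1/(15*(x + 2))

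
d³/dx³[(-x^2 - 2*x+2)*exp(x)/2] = -x^2*exp(x)/2 - 4*x*exp(x) - 5*exp(x)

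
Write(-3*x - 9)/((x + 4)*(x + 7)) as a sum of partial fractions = -4/(x + 7) + 1/(x + 4)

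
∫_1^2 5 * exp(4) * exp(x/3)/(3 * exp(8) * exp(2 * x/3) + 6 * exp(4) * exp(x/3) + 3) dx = -5*exp(13/3)/(1 + exp(13/3)) + 5*exp(14/3)/(1 + exp(14/3))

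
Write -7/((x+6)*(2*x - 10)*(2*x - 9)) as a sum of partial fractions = 2/(3*(2*x - 9)) - 1/(66*(x + 6)) - 7/(22*(x - 5))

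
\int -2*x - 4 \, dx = -x^2 - 4*x + C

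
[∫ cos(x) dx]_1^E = -sin(1) + sin(E)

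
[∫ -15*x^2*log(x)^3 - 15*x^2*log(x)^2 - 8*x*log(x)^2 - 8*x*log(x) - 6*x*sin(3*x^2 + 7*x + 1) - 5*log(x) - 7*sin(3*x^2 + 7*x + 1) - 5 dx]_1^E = -5*exp(3) - 4*exp(2) - 5*E + cos(1 + 7*E + 3*exp(2)) - cos(11)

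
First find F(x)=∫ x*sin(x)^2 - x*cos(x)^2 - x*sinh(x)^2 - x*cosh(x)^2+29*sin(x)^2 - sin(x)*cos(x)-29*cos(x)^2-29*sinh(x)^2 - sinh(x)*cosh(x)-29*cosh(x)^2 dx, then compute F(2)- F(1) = -31*sinh(4)/2 - 31*sin(4)/2 + 15*sin(2) + 15*sinh(2)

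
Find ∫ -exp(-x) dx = exp(-x) + C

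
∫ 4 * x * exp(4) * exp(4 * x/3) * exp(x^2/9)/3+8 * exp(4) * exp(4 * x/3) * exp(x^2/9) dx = 6*exp((x + 6)^2/9) + C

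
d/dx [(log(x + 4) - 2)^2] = (2*log(x + 4) - 4)/(x + 4)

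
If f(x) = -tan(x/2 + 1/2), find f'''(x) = -3*tan(x/2 + 1/2)^4/4 - tan(x/2 + 1/2)^2 - 1/4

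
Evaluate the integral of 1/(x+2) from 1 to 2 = -log(6) + log(8)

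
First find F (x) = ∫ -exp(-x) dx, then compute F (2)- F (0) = -1 + exp(-2)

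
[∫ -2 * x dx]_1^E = 1 - exp(2)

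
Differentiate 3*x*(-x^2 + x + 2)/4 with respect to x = -9*x^2/4 + 3*x/2 + 3/2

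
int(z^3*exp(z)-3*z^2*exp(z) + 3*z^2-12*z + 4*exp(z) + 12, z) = (z - 2)^3*(exp(z) + 1) + C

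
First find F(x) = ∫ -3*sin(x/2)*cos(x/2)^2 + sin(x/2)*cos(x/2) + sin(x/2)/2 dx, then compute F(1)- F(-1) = 0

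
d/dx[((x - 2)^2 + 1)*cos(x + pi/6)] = -x^2*sin(x + pi/6) + 4*x*sin(x + pi/6) + 2*x*cos(x + pi/6) - 5*sin(x + pi/6) - 4*cos(x + pi/6)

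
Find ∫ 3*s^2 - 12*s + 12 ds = s^3 - 6*s^2 + 12*s + C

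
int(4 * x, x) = 2*x^2 + C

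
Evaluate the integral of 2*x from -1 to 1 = 0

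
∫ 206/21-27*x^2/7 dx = -9*x^3/7 + 206*x/21 + C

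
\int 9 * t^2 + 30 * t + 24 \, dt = 3*t^3 + 15*t^2 + 24*t + C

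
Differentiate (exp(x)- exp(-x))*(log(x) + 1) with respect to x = (x*exp(2*x)*log(x) + x*exp(2*x) + x*log(x) + x + exp(2*x) - 1)*exp(-x)/x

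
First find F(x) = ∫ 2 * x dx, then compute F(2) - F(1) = 3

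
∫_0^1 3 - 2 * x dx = 2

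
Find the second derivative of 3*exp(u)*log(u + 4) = (3*u^2*exp(u)*log(u + 4) + 24*u*exp(u)*log(u + 4) + 6*u*exp(u) + 48*exp(u)*log(u + 4) + 21*exp(u))/(u^2 + 8*u + 16)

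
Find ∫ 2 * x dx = x^2 + C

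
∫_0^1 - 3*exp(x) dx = 3 - 3*E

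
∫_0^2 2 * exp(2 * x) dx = -1 + exp(4)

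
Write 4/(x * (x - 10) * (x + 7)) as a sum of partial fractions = 4/(119*(x + 7)) + 2/(85*(x - 10)) - 2/(35*x)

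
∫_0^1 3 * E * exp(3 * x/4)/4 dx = -E + exp(7/4)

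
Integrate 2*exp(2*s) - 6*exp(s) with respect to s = (exp(s) - 3)^2 + C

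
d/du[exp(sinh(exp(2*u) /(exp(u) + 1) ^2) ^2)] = 2*exp(2*u)*exp(cosh(2*exp(2*u)/(exp(2*u) + 2*exp(u) + 1))/2 - 1/2)*sinh(2*exp(2*u)/(exp(2*u) + 2*exp(u) + 1))/(exp(3*u) + 3*exp(2*u) + 3*exp(u) + 1)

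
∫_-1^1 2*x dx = 0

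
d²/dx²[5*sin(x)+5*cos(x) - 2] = -5*sin(x) - 5*cos(x)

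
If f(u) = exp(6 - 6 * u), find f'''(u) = -216*exp(6 - 6*u)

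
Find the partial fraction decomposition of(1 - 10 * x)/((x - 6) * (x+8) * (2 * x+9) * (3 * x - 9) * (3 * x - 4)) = -333/(68600*(3*x - 4)) - 736/(231525*(2*x + 9)) + 27/(30184*(x + 8)) + 29/(7425*(x - 3)) - 59/(37044*(x - 6))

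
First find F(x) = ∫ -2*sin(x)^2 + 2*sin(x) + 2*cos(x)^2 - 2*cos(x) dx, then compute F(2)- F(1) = -(-1 + cos(1) + sin(1))^2 + (-1 + cos(2) + sin(2))^2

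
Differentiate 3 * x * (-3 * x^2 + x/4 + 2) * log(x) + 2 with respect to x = -27*x^2*log(x) - 9*x^2 + 3*x*log(x)/2 + 3*x/4 + 6*log(x) + 6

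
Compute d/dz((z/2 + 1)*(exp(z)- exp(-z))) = (z*exp(2*z) + z + 3*exp(2*z) + 1)*exp(-z)/2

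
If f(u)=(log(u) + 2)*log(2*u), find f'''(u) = (4*log(u) - 2 + 2*log(2))/u^3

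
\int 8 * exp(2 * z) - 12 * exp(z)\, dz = (2*exp(z) - 3)^2 + C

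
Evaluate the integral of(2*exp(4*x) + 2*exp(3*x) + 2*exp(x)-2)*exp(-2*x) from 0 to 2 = -1 + (-exp(-2) + 1 + exp(2))^2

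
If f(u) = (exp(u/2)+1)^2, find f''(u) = exp(u/2)/2 + exp(u)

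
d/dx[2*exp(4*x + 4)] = 8*exp(4*x + 4)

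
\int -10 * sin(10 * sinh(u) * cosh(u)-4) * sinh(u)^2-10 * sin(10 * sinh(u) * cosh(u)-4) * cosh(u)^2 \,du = cos(5*sinh(2*u) - 4) + C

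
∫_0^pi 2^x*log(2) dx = -1 + 2^pi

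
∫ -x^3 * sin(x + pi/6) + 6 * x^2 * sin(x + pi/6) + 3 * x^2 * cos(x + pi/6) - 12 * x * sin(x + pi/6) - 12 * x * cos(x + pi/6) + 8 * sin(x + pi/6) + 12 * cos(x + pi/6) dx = (x - 2)^3*cos(x + pi/6) + C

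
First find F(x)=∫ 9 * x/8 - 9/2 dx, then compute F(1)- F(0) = -63/16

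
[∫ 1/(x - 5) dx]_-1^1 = -log(6) + log(4)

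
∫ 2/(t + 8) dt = 2*log(t/2 + 4) + C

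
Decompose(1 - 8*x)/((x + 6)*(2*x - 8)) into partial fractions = -49/(20*(x + 6)) - 31/(20*(x - 4))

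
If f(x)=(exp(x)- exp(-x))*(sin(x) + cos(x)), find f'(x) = 2*(exp(2*x)*cos(x) + sin(x))*exp(-x)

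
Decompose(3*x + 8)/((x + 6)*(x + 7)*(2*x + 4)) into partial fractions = -13/(10*(x + 7)) + 5/(4*(x + 6)) + 1/(20*(x + 2))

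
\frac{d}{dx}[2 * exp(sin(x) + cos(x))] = 2*sqrt(2)*exp(sin(x))*exp(cos(x))*cos(x + pi/4)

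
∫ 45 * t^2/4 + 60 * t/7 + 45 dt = 15*t^3/4 + 30*t^2/7 + 45*t + C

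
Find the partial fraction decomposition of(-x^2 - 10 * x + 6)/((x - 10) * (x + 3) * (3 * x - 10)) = 173/(190*(3*x - 10)) + 27/(247*(x + 3)) - 97/(130*(x - 10))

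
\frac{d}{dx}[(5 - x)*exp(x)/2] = -x*exp(x)/2 + 2*exp(x)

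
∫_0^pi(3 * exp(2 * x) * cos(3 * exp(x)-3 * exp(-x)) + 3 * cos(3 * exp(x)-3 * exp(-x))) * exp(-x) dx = -sin(-3*exp(pi) + 3*exp(-pi))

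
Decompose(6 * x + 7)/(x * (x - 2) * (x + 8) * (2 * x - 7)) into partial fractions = 32/(69*(2*x - 7)) + 41/(1840*(x + 8)) - 19/(60*(x - 2)) + 1/(16*x)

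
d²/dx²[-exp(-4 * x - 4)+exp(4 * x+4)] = (16*exp(8*x + 8) - 16)*exp(-4*x - 4)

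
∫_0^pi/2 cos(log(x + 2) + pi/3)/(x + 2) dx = -sin(log(2) + pi/3) + sin(pi/3 + log(pi/2 + 2))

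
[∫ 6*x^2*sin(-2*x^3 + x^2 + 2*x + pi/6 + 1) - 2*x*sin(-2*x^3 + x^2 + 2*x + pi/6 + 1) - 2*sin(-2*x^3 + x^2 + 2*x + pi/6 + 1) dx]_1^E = cos(-2*exp(3) + pi/6 + 1 + 2*E + exp(2)) - cos(pi/6 + 2)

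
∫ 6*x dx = 3*x^2 + C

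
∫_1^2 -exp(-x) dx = -exp(-1) + exp(-2)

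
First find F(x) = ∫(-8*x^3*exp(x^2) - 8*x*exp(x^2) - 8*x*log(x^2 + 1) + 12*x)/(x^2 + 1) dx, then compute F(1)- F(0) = -4*E - 2*log(2)^2 + 4 + 6*log(2)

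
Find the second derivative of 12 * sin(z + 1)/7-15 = -12*sin(z + 1)/7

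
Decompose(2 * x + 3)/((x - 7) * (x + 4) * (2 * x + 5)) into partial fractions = 8/(57*(2*x + 5)) - 5/(33*(x + 4)) + 17/(209*(x - 7))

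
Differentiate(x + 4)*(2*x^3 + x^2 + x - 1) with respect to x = 8*x^3 + 27*x^2 + 10*x + 3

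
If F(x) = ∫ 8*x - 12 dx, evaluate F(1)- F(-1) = -24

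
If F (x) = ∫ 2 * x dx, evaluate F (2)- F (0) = 4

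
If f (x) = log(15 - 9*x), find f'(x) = 3/(3*x - 5)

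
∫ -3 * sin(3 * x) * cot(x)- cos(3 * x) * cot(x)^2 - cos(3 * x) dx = cos(3*x)*cot(x) + C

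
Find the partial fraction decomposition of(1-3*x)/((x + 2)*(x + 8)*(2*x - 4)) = 5/(24*(x + 8)) - 7/(48*(x + 2)) - 1/(16*(x - 2))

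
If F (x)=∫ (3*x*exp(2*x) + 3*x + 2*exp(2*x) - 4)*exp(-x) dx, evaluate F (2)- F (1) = -2*E - 5*exp(-2) + 2*exp(-1) + 5*exp(2)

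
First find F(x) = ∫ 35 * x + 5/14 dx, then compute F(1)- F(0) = 125/7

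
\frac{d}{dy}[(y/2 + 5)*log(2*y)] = (y*log(y) + y*log(2) + y + 10)/(2*y)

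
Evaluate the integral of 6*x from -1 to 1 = 0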